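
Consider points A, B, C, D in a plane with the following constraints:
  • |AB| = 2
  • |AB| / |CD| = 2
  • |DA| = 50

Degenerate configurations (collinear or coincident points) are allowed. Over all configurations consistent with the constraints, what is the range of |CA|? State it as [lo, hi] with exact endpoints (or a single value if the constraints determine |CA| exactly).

|CA| ∈ [49, 51]  (≈ [49.0000, 51.0000])

|AB| ∈ {2}
|AD| ∈ {50}
|CD| ∈ {1}
|BD| ∈ [48, 52]
|AC| ∈ [49, 51]
|BC| ∈ [47, 53]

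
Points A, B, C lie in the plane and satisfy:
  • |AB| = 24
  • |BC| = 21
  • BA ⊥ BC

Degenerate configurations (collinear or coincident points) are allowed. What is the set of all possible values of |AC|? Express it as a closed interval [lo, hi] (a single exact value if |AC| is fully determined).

|AC| = 3·√(113)  (≈ 31.8904)

|AB| ∈ {24}
|BC| ∈ {21}
|AC| ∈ {3·√(113)}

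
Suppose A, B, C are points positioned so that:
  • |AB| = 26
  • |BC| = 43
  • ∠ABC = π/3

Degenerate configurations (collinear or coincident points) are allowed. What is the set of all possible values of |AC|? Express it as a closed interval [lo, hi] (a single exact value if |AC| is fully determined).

|AC| = √(1407)  (≈ 37.5100)

|AB| ∈ {26}
|BC| ∈ {43}
|AC| ∈ {√(1407)}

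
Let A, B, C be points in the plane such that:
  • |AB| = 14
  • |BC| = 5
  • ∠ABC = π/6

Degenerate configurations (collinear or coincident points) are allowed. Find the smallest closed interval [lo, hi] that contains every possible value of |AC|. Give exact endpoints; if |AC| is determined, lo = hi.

|AB| ∈ {14}
|BC| ∈ {5}
|AC| ∈ {√(221 - 70·√(3))}

|AC| = √(221 - 70·√(3))  (≈ 9.9878)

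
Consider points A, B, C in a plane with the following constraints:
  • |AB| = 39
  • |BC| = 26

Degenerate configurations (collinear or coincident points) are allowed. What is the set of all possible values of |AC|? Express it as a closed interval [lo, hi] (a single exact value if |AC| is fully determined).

|AC| ∈ [13, 65]  (≈ [13.0000, 65.0000])

|AB| ∈ {39}
|BC| ∈ {26}
|AC| ∈ [13, 65]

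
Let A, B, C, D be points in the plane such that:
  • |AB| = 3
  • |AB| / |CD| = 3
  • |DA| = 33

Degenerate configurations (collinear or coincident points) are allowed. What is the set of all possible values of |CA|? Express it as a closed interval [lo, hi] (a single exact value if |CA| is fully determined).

|AB| ∈ {3}
|AD| ∈ {33}
|CD| ∈ {1}
|BD| ∈ [30, 36]
|AC| ∈ [32, 34]
|BC| ∈ [29, 37]

|CA| ∈ [32, 34]  (≈ [32.0000, 34.0000])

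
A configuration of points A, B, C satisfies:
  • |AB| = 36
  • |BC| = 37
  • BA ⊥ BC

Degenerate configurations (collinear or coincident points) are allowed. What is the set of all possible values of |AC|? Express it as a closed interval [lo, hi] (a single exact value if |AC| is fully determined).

|AB| ∈ {36}
|BC| ∈ {37}
|AC| ∈ {√(2665)}

|AC| = √(2665)  (≈ 51.6236)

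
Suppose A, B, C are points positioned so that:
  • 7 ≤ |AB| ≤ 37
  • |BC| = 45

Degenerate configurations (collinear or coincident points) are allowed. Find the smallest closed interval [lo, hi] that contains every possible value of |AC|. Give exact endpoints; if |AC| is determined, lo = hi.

|AC| ∈ [8, 82]  (≈ [8.0000, 82.0000])

|AB| ∈ [7, 37]
|BC| ∈ {45}
|AC| ∈ [8, 82]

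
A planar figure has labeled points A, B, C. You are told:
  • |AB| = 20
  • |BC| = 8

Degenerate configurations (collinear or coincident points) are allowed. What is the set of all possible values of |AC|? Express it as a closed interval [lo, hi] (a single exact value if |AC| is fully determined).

|AC| ∈ [12, 28]  (≈ [12.0000, 28.0000])

|AB| ∈ {20}
|BC| ∈ {8}
|AC| ∈ [12, 28]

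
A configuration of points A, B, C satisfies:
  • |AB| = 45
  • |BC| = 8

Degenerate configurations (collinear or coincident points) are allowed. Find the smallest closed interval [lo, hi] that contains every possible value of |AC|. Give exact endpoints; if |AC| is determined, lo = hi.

|AB| ∈ {45}
|BC| ∈ {8}
|AC| ∈ [37, 53]

|AC| ∈ [37, 53]  (≈ [37.0000, 53.0000])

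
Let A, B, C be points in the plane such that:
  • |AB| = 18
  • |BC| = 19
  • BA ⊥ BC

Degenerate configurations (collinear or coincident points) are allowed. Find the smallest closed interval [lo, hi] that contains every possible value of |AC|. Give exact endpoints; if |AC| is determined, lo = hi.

|AB| ∈ {18}
|BC| ∈ {19}
|AC| ∈ {√(685)}

|AC| = √(685)  (≈ 26.1725)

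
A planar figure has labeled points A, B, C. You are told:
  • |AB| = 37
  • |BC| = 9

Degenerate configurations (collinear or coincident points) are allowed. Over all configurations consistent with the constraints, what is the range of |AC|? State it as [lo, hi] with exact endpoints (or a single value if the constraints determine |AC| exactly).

|AB| ∈ {37}
|BC| ∈ {9}
|AC| ∈ [28, 46]

|AC| ∈ [28, 46]  (≈ [28.0000, 46.0000])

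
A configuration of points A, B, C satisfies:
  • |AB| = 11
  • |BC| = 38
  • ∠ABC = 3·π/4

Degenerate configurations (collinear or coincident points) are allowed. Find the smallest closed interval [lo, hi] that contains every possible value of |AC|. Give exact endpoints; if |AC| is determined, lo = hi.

|AB| ∈ {11}
|BC| ∈ {38}
|AC| ∈ {√(418·√(2) + 1565)}

|AC| = √(418·√(2) + 1565)  (≈ 46.4343)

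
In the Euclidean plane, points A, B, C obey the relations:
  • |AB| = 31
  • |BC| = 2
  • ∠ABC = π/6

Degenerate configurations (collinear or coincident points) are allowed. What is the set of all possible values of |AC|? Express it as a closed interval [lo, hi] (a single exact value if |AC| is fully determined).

|AB| ∈ {31}
|BC| ∈ {2}
|AC| ∈ {√(965 - 62·√(3))}

|AC| = √(965 - 62·√(3))  (≈ 29.2850)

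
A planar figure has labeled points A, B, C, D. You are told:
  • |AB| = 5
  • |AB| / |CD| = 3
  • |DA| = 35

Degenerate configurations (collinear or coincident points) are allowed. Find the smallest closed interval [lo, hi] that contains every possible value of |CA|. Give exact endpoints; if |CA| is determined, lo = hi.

|CA| ∈ [100/3, 110/3]  (≈ [33.3333, 36.6667])

|AB| ∈ {5}
|AD| ∈ {35}
|CD| ∈ {5/3}
|BD| ∈ [30, 40]
|AC| ∈ [100/3, 110/3]
|BC| ∈ [85/3, 125/3]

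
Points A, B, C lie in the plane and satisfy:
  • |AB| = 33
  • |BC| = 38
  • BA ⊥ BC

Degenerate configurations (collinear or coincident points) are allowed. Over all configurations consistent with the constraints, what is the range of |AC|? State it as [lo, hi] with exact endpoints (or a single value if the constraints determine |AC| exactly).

|AB| ∈ {33}
|BC| ∈ {38}
|AC| ∈ {√(2533)}

|AC| = √(2533)  (≈ 50.3289)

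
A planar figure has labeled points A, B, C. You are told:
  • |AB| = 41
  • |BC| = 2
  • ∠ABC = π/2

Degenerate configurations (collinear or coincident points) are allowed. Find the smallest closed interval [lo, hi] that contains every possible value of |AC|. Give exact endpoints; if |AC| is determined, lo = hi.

|AC| = √(1685)  (≈ 41.0488)

|AB| ∈ {41}
|BC| ∈ {2}
|AC| ∈ {√(1685)}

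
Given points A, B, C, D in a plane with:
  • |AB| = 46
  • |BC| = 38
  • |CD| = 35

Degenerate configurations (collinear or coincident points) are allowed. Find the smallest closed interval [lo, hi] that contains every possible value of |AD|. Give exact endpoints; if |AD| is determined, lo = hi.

|AD| ∈ [0, 119]  (≈ [0.0000, 119.0000])

|AB| ∈ {46}
|BC| ∈ {38}
|CD| ∈ {35}
|AC| ∈ [8, 84]
|BD| ∈ [3, 73]
|AD| ∈ [0, 119]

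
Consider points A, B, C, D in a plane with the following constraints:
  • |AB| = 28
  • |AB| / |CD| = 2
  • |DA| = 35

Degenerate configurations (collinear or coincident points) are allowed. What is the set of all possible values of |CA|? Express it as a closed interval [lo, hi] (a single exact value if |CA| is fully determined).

|CA| ∈ [21, 49]  (≈ [21.0000, 49.0000])

|AB| ∈ {28}
|AD| ∈ {35}
|CD| ∈ {14}
|BD| ∈ [7, 63]
|AC| ∈ [21, 49]
|BC| ∈ [0, 77]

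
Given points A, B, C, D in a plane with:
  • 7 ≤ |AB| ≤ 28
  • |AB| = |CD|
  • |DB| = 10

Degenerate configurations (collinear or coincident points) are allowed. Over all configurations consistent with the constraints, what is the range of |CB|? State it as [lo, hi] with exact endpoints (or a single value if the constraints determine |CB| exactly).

|AB| ∈ [7, 28]
|BD| ∈ {10}
|CD| ∈ [7, 28]
|AD| ∈ [0, 38]
|BC| ∈ [0, 38]
|AC| ∈ [0, 66]

|CB| ∈ [0, 38]  (≈ [0.0000, 38.0000])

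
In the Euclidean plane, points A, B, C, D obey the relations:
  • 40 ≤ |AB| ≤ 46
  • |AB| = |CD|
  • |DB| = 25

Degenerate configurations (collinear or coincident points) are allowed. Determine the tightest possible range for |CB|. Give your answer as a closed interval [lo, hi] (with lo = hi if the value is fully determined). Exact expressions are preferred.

|CB| ∈ [15, 71]  (≈ [15.0000, 71.0000])

|AB| ∈ [40, 46]
|BD| ∈ {25}
|CD| ∈ [40, 46]
|AD| ∈ [15, 71]
|BC| ∈ [15, 71]
|AC| ∈ [0, 117]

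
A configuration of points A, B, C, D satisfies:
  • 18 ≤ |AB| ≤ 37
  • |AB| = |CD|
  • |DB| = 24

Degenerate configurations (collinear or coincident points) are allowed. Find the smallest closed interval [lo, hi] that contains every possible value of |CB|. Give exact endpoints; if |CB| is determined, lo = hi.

|AB| ∈ [18, 37]
|BD| ∈ {24}
|CD| ∈ [18, 37]
|AD| ∈ [0, 61]
|BC| ∈ [0, 61]
|AC| ∈ [0, 98]

|CB| ∈ [0, 61]  (≈ [0.0000, 61.0000])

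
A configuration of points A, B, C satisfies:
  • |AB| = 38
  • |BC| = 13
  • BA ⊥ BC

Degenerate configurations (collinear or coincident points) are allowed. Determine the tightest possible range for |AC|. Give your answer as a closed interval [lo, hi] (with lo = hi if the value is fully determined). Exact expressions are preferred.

|AC| = √(1613)  (≈ 40.1622)

|AB| ∈ {38}
|BC| ∈ {13}
|AC| ∈ {√(1613)}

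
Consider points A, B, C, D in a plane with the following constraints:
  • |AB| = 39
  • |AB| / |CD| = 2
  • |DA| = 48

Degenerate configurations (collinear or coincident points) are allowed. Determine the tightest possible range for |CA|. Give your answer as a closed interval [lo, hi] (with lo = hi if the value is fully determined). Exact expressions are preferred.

|AB| ∈ {39}
|AD| ∈ {48}
|CD| ∈ {39/2}
|BD| ∈ [9, 87]
|AC| ∈ [57/2, 135/2]
|BC| ∈ [0, 213/2]

|CA| ∈ [57/2, 135/2]  (≈ [28.5000, 67.5000])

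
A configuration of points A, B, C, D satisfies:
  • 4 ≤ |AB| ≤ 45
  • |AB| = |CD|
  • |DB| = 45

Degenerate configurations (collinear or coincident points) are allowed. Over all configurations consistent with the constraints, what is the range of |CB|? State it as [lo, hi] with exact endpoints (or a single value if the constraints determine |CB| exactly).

|CB| ∈ [0, 90]  (≈ [0.0000, 90.0000])

|AB| ∈ [4, 45]
|BD| ∈ {45}
|CD| ∈ [4, 45]
|AD| ∈ [0, 90]
|BC| ∈ [0, 90]
|AC| ∈ [0, 135]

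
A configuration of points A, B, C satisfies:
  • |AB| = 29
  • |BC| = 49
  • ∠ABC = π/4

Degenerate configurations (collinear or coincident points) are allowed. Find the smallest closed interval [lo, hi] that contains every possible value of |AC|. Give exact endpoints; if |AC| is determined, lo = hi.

|AC| = √(3242 - 1421·√(2))  (≈ 35.1056)

|AB| ∈ {29}
|BC| ∈ {49}
|AC| ∈ {√(3242 - 1421·√(2))}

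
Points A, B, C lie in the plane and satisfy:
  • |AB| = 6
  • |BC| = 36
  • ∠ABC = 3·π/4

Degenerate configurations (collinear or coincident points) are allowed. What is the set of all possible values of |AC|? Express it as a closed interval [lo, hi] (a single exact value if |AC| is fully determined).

|AB| ∈ {6}
|BC| ∈ {36}
|AC| ∈ {6·√(6·√(2) + 37)}

|AC| = 6·√(6·√(2) + 37)  (≈ 40.4657)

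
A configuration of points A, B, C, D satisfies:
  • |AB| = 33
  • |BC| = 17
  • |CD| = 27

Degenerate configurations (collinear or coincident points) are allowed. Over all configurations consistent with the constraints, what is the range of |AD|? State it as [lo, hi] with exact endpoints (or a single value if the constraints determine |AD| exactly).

|AD| ∈ [0, 77]  (≈ [0.0000, 77.0000])

|AB| ∈ {33}
|BC| ∈ {17}
|CD| ∈ {27}
|AC| ∈ [16, 50]
|BD| ∈ [10, 44]
|AD| ∈ [0, 77]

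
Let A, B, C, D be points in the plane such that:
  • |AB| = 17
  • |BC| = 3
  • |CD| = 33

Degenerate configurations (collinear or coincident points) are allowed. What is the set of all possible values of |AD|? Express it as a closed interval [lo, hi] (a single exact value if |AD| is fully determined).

|AD| ∈ [13, 53]  (≈ [13.0000, 53.0000])

|AB| ∈ {17}
|BC| ∈ {3}
|CD| ∈ {33}
|AC| ∈ [14, 20]
|BD| ∈ [30, 36]
|AD| ∈ [13, 53]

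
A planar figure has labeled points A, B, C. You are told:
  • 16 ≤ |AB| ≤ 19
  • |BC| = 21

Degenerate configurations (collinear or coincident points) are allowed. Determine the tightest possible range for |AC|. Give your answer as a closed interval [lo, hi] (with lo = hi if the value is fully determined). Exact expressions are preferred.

|AB| ∈ [16, 19]
|BC| ∈ {21}
|AC| ∈ [2, 40]

|AC| ∈ [2, 40]  (≈ [2.0000, 40.0000])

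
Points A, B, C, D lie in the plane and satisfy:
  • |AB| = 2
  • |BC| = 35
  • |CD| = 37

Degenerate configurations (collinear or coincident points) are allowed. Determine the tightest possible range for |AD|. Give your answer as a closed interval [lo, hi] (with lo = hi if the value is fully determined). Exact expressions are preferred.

|AB| ∈ {2}
|BC| ∈ {35}
|CD| ∈ {37}
|AC| ∈ [33, 37]
|BD| ∈ [2, 72]
|AD| ∈ [0, 74]

|AD| ∈ [0, 74]  (≈ [0.0000, 74.0000])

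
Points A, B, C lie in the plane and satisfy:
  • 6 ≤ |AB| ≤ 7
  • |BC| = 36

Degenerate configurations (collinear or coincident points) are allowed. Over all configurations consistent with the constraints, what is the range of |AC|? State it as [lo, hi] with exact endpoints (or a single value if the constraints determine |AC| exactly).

|AB| ∈ [6, 7]
|BC| ∈ {36}
|AC| ∈ [29, 43]

|AC| ∈ [29, 43]  (≈ [29.0000, 43.0000])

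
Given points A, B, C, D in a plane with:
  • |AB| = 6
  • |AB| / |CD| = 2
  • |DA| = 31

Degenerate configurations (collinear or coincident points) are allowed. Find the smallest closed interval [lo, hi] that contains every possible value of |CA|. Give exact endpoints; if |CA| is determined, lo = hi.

|AB| ∈ {6}
|AD| ∈ {31}
|CD| ∈ {3}
|BD| ∈ [25, 37]
|AC| ∈ [28, 34]
|BC| ∈ [22, 40]

|CA| ∈ [28, 34]  (≈ [28.0000, 34.0000])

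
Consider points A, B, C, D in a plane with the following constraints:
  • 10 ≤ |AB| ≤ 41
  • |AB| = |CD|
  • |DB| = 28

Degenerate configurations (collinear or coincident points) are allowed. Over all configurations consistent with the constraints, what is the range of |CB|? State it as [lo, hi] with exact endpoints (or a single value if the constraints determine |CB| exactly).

|CB| ∈ [0, 69]  (≈ [0.0000, 69.0000])

|AB| ∈ [10, 41]
|BD| ∈ {28}
|CD| ∈ [10, 41]
|AD| ∈ [0, 69]
|BC| ∈ [0, 69]
|AC| ∈ [0, 110]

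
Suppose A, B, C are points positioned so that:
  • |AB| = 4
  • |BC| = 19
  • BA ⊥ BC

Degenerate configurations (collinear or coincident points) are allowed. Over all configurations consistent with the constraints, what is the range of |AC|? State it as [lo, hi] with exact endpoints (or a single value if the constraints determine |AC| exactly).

|AB| ∈ {4}
|BC| ∈ {19}
|AC| ∈ {√(377)}

|AC| = √(377)  (≈ 19.4165)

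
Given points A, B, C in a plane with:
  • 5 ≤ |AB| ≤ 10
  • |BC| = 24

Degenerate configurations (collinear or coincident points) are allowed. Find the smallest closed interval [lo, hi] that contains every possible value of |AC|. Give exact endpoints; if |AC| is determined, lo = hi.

|AB| ∈ [5, 10]
|BC| ∈ {24}
|AC| ∈ [14, 34]

|AC| ∈ [14, 34]  (≈ [14.0000, 34.0000])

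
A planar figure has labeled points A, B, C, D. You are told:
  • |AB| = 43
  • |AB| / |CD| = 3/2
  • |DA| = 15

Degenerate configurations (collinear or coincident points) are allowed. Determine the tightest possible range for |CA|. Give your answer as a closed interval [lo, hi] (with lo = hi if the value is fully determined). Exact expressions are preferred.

|CA| ∈ [41/3, 131/3]  (≈ [13.6667, 43.6667])

|AB| ∈ {43}
|AD| ∈ {15}
|CD| ∈ {86/3}
|BD| ∈ [28, 58]
|AC| ∈ [41/3, 131/3]
|BC| ∈ [0, 260/3]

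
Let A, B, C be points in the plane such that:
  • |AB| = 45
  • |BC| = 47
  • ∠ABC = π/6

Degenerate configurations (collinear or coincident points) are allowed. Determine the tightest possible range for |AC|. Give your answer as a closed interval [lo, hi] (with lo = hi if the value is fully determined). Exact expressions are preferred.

|AC| = √(4234 - 2115·√(3))  (≈ 23.8896)

|AB| ∈ {45}
|BC| ∈ {47}
|AC| ∈ {√(4234 - 2115·√(3))}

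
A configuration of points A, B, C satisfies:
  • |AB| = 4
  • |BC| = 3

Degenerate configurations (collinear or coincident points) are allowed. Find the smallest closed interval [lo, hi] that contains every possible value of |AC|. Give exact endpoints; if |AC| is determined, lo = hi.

|AC| ∈ [1, 7]  (≈ [1.0000, 7.0000])

|AB| ∈ {4}
|BC| ∈ {3}
|AC| ∈ [1, 7]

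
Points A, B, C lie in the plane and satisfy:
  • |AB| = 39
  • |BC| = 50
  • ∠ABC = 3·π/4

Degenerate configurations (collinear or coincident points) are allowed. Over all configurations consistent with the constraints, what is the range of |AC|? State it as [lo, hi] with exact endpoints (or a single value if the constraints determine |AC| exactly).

|AB| ∈ {39}
|BC| ∈ {50}
|AC| ∈ {√(1950·√(2) + 4021)}

|AC| = √(1950·√(2) + 4021)  (≈ 82.3330)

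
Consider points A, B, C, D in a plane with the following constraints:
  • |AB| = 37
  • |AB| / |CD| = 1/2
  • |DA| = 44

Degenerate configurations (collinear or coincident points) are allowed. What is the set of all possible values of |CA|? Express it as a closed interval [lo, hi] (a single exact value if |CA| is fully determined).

|AB| ∈ {37}
|AD| ∈ {44}
|CD| ∈ {74}
|BD| ∈ [7, 81]
|AC| ∈ [30, 118]
|BC| ∈ [0, 155]

|CA| ∈ [30, 118]  (≈ [30.0000, 118.0000])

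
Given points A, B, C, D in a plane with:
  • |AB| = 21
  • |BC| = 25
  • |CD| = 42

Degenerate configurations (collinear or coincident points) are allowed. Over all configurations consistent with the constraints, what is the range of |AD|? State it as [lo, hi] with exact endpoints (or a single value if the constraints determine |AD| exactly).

|AD| ∈ [0, 88]  (≈ [0.0000, 88.0000])

|AB| ∈ {21}
|BC| ∈ {25}
|CD| ∈ {42}
|AC| ∈ [4, 46]
|BD| ∈ [17, 67]
|AD| ∈ [0, 88]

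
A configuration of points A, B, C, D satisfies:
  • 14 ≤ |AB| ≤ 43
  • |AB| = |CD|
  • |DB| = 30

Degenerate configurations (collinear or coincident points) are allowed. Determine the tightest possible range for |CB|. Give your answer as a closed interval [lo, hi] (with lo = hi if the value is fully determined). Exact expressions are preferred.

|AB| ∈ [14, 43]
|BD| ∈ {30}
|CD| ∈ [14, 43]
|AD| ∈ [0, 73]
|BC| ∈ [0, 73]
|AC| ∈ [0, 116]

|CB| ∈ [0, 73]  (≈ [0.0000, 73.0000])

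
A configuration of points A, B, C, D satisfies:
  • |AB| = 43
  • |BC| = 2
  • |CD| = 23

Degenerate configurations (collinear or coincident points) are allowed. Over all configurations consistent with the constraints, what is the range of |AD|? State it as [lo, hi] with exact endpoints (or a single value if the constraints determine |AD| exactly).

|AB| ∈ {43}
|BC| ∈ {2}
|CD| ∈ {23}
|AC| ∈ [41, 45]
|BD| ∈ [21, 25]
|AD| ∈ [18, 68]

|AD| ∈ [18, 68]  (≈ [18.0000, 68.0000])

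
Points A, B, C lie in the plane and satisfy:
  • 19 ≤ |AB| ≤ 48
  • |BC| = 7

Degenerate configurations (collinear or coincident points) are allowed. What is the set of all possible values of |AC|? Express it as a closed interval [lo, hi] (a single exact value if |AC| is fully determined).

|AB| ∈ [19, 48]
|BC| ∈ {7}
|AC| ∈ [12, 55]

|AC| ∈ [12, 55]  (≈ [12.0000, 55.0000])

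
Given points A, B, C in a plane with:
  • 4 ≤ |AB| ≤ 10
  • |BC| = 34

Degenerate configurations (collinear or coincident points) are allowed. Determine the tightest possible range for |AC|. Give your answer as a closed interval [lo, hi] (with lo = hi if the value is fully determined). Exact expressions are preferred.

|AB| ∈ [4, 10]
|BC| ∈ {34}
|AC| ∈ [24, 44]

|AC| ∈ [24, 44]  (≈ [24.0000, 44.0000])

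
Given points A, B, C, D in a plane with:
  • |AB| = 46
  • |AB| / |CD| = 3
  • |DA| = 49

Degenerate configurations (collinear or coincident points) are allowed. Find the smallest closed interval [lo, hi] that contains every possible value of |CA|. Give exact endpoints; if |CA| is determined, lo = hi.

|AB| ∈ {46}
|AD| ∈ {49}
|CD| ∈ {46/3}
|BD| ∈ [3, 95]
|AC| ∈ [101/3, 193/3]
|BC| ∈ [0, 331/3]

|CA| ∈ [101/3, 193/3]  (≈ [33.6667, 64.3333])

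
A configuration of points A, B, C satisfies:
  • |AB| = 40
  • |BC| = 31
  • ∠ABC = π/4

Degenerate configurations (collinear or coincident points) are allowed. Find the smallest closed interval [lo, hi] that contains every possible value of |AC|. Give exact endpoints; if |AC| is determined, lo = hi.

|AC| = √(2561 - 1240·√(2))  (≈ 28.4143)

|AB| ∈ {40}
|BC| ∈ {31}
|AC| ∈ {√(2561 - 1240·√(2))}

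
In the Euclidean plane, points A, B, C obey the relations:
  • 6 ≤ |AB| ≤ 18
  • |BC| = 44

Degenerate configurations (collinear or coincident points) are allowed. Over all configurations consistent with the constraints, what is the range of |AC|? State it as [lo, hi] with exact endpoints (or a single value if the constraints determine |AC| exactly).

|AC| ∈ [26, 62]  (≈ [26.0000, 62.0000])

|AB| ∈ [6, 18]
|BC| ∈ {44}
|AC| ∈ [26, 62]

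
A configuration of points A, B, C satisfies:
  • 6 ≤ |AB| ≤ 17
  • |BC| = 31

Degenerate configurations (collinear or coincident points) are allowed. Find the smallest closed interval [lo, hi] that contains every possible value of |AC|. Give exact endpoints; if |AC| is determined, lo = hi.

|AC| ∈ [14, 48]  (≈ [14.0000, 48.0000])

|AB| ∈ [6, 17]
|BC| ∈ {31}
|AC| ∈ [14, 48]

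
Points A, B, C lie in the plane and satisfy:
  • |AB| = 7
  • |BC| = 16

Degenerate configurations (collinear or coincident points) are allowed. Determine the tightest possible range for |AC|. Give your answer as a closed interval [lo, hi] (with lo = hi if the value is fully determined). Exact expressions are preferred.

|AC| ∈ [9, 23]  (≈ [9.0000, 23.0000])

|AB| ∈ {7}
|BC| ∈ {16}
|AC| ∈ [9, 23]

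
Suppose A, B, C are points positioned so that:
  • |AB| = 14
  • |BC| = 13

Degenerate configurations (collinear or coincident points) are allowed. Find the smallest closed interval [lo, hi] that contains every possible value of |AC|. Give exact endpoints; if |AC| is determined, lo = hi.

|AC| ∈ [1, 27]  (≈ [1.0000, 27.0000])

|AB| ∈ {14}
|BC| ∈ {13}
|AC| ∈ [1, 27]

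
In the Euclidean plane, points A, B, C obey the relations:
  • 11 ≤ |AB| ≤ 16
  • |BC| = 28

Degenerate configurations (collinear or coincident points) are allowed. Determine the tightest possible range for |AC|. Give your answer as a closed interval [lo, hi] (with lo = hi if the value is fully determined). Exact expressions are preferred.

|AB| ∈ [11, 16]
|BC| ∈ {28}
|AC| ∈ [12, 44]

|AC| ∈ [12, 44]  (≈ [12.0000, 44.0000])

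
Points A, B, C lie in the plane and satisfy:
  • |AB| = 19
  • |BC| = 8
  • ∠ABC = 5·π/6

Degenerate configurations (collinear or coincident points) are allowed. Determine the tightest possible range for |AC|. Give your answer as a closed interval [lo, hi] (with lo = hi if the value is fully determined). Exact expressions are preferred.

|AC| = √(152·√(3) + 425)  (≈ 26.2349)

|AB| ∈ {19}
|BC| ∈ {8}
|AC| ∈ {√(152·√(3) + 425)}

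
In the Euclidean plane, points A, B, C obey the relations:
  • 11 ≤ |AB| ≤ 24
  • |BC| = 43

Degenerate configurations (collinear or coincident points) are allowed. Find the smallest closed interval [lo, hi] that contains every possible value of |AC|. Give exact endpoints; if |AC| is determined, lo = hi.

|AC| ∈ [19, 67]  (≈ [19.0000, 67.0000])

|AB| ∈ [11, 24]
|BC| ∈ {43}
|AC| ∈ [19, 67]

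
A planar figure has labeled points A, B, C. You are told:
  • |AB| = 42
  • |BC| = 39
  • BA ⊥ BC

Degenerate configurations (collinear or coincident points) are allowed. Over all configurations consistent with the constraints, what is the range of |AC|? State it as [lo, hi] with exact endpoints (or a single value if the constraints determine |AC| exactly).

|AC| = 3·√(365)  (≈ 57.3149)

|AB| ∈ {42}
|BC| ∈ {39}
|AC| ∈ {3·√(365)}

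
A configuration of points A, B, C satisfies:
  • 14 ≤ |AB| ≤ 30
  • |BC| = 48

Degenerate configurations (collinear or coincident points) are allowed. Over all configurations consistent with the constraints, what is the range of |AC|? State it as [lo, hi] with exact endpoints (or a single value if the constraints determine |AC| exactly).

|AC| ∈ [18, 78]  (≈ [18.0000, 78.0000])

|AB| ∈ [14, 30]
|BC| ∈ {48}
|AC| ∈ [18, 78]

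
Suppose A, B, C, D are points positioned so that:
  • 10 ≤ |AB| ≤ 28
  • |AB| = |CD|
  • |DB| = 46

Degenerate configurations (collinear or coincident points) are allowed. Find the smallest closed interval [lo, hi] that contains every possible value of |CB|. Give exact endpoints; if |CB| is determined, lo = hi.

|CB| ∈ [18, 74]  (≈ [18.0000, 74.0000])

|AB| ∈ [10, 28]
|BD| ∈ {46}
|CD| ∈ [10, 28]
|AD| ∈ [18, 74]
|BC| ∈ [18, 74]
|AC| ∈ [0, 102]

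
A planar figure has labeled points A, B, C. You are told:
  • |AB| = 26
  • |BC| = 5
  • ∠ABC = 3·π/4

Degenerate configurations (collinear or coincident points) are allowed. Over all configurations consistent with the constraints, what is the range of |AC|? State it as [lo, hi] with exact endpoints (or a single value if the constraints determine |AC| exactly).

|AC| = √(130·√(2) + 701)  (≈ 29.7464)

|AB| ∈ {26}
|BC| ∈ {5}
|AC| ∈ {√(130·√(2) + 701)}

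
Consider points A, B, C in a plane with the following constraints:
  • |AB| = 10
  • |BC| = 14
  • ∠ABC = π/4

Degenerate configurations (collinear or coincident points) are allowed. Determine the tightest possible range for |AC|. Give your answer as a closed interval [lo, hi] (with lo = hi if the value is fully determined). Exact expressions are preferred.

|AC| = 2·√(74 - 35·√(2))  (≈ 9.9000)

|AB| ∈ {10}
|BC| ∈ {14}
|AC| ∈ {2·√(74 - 35·√(2))}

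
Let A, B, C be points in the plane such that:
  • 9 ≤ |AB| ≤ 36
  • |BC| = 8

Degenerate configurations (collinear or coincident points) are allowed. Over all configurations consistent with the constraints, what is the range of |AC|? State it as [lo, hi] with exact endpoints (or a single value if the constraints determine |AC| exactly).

|AB| ∈ [9, 36]
|BC| ∈ {8}
|AC| ∈ [1, 44]

|AC| ∈ [1, 44]  (≈ [1.0000, 44.0000])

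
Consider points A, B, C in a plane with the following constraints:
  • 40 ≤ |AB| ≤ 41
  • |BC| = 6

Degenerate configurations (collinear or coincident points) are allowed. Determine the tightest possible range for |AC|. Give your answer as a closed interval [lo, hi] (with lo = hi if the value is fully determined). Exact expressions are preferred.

|AC| ∈ [34, 47]  (≈ [34.0000, 47.0000])

|AB| ∈ [40, 41]
|BC| ∈ {6}
|AC| ∈ [34, 47]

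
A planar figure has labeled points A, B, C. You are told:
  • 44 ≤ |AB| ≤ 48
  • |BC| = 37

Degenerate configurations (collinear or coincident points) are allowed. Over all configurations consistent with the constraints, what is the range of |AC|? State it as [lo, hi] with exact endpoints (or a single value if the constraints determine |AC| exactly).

|AC| ∈ [7, 85]  (≈ [7.0000, 85.0000])

|AB| ∈ [44, 48]
|BC| ∈ {37}
|AC| ∈ [7, 85]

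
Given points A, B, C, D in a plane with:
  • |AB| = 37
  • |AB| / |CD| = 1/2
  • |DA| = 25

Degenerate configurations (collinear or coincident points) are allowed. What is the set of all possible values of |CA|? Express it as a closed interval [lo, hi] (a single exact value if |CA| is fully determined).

|CA| ∈ [49, 99]  (≈ [49.0000, 99.0000])

|AB| ∈ {37}
|AD| ∈ {25}
|CD| ∈ {74}
|BD| ∈ [12, 62]
|AC| ∈ [49, 99]
|BC| ∈ [12, 136]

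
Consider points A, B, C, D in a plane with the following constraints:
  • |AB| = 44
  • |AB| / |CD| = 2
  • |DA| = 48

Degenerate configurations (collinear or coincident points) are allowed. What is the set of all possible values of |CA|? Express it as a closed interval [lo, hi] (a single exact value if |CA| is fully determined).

|CA| ∈ [26, 70]  (≈ [26.0000, 70.0000])

|AB| ∈ {44}
|AD| ∈ {48}
|CD| ∈ {22}
|BD| ∈ [4, 92]
|AC| ∈ [26, 70]
|BC| ∈ [0, 114]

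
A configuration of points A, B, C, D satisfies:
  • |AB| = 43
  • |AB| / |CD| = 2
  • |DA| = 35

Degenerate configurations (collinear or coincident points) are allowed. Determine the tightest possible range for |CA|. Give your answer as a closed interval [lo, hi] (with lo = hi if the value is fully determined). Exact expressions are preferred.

|AB| ∈ {43}
|AD| ∈ {35}
|CD| ∈ {43/2}
|BD| ∈ [8, 78]
|AC| ∈ [27/2, 113/2]
|BC| ∈ [0, 199/2]

|CA| ∈ [27/2, 113/2]  (≈ [13.5000, 56.5000])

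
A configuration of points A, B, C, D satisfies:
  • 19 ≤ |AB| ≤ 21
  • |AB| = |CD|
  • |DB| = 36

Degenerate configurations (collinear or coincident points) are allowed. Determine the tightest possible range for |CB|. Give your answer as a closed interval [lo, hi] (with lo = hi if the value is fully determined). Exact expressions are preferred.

|AB| ∈ [19, 21]
|BD| ∈ {36}
|CD| ∈ [19, 21]
|AD| ∈ [15, 57]
|BC| ∈ [15, 57]
|AC| ∈ [0, 78]

|CB| ∈ [15, 57]  (≈ [15.0000, 57.0000])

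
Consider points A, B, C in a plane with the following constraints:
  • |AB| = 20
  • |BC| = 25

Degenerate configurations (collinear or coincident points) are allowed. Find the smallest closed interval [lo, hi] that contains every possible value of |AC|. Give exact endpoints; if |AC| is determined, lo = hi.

|AC| ∈ [5, 45]  (≈ [5.0000, 45.0000])

|AB| ∈ {20}
|BC| ∈ {25}
|AC| ∈ [5, 45]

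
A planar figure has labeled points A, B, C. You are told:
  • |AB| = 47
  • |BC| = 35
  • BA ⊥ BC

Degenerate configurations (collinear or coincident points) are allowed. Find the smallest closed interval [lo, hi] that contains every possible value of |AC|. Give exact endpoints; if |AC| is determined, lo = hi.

|AC| = √(3434)  (≈ 58.6003)

|AB| ∈ {47}
|BC| ∈ {35}
|AC| ∈ {√(3434)}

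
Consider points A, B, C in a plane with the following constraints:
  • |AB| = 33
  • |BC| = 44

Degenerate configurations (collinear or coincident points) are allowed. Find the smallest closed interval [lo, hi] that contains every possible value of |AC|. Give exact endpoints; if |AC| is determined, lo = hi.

|AC| ∈ [11, 77]  (≈ [11.0000, 77.0000])

|AB| ∈ {33}
|BC| ∈ {44}
|AC| ∈ [11, 77]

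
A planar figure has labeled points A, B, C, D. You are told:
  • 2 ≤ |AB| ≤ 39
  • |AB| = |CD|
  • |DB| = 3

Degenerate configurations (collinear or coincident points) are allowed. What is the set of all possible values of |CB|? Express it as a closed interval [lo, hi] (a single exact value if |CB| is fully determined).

|AB| ∈ [2, 39]
|BD| ∈ {3}
|CD| ∈ [2, 39]
|AD| ∈ [0, 42]
|BC| ∈ [0, 42]
|AC| ∈ [0, 81]

|CB| ∈ [0, 42]  (≈ [0.0000, 42.0000])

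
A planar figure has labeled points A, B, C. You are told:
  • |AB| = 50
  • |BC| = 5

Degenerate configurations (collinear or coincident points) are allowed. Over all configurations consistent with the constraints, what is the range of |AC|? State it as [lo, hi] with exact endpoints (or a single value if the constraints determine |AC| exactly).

|AB| ∈ {50}
|BC| ∈ {5}
|AC| ∈ [45, 55]

|AC| ∈ [45, 55]  (≈ [45.0000, 55.0000])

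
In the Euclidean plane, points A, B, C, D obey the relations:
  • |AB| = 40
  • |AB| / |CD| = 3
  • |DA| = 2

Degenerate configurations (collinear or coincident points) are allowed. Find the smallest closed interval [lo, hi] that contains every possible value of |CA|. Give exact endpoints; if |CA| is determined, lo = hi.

|CA| ∈ [34/3, 46/3]  (≈ [11.3333, 15.3333])

|AB| ∈ {40}
|AD| ∈ {2}
|CD| ∈ {40/3}
|BD| ∈ [38, 42]
|AC| ∈ [34/3, 46/3]
|BC| ∈ [74/3, 166/3]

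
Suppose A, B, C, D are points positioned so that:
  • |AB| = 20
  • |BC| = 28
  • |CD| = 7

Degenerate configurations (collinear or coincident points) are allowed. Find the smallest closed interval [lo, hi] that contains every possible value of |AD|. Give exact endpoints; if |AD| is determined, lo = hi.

|AB| ∈ {20}
|BC| ∈ {28}
|CD| ∈ {7}
|AC| ∈ [8, 48]
|BD| ∈ [21, 35]
|AD| ∈ [1, 55]

|AD| ∈ [1, 55]  (≈ [1.0000, 55.0000])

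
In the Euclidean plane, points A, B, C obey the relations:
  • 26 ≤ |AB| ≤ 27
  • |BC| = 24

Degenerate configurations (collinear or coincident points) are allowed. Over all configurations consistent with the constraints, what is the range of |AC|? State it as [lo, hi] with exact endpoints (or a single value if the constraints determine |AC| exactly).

|AC| ∈ [2, 51]  (≈ [2.0000, 51.0000])

|AB| ∈ [26, 27]
|BC| ∈ {24}
|AC| ∈ [2, 51]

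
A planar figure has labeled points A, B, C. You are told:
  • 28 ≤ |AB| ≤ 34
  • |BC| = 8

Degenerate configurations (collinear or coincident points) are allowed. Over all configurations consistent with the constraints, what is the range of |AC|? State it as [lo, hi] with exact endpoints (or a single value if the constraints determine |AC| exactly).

|AC| ∈ [20, 42]  (≈ [20.0000, 42.0000])

|AB| ∈ [28, 34]
|BC| ∈ {8}
|AC| ∈ [20, 42]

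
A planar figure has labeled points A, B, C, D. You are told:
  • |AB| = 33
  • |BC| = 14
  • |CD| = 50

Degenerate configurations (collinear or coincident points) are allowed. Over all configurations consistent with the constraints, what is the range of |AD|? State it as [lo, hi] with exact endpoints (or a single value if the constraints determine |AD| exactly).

|AD| ∈ [3, 97]  (≈ [3.0000, 97.0000])

|AB| ∈ {33}
|BC| ∈ {14}
|CD| ∈ {50}
|AC| ∈ [19, 47]
|BD| ∈ [36, 64]
|AD| ∈ [3, 97]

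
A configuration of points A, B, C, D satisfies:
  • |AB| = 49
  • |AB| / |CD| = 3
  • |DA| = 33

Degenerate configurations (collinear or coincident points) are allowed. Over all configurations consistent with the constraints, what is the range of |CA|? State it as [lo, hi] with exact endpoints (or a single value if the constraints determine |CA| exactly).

|AB| ∈ {49}
|AD| ∈ {33}
|CD| ∈ {49/3}
|BD| ∈ [16, 82]
|AC| ∈ [50/3, 148/3]
|BC| ∈ [0, 295/3]

|CA| ∈ [50/3, 148/3]  (≈ [16.6667, 49.3333])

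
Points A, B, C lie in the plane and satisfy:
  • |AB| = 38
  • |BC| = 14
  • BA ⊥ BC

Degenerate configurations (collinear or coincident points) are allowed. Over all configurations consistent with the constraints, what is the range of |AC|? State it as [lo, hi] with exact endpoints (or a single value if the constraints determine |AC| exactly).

|AC| = 2·√(410)  (≈ 40.4969)

|AB| ∈ {38}
|BC| ∈ {14}
|AC| ∈ {2·√(410)}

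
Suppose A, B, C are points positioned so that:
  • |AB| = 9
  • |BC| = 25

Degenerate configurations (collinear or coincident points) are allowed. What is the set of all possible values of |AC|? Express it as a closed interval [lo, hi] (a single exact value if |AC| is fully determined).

|AC| ∈ [16, 34]  (≈ [16.0000, 34.0000])

|AB| ∈ {9}
|BC| ∈ {25}
|AC| ∈ [16, 34]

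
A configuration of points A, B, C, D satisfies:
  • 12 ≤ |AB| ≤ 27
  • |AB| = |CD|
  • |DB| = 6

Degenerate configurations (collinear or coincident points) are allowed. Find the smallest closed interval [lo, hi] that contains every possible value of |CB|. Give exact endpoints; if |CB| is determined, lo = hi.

|AB| ∈ [12, 27]
|BD| ∈ {6}
|CD| ∈ [12, 27]
|AD| ∈ [6, 33]
|BC| ∈ [6, 33]
|AC| ∈ [0, 60]

|CB| ∈ [6, 33]  (≈ [6.0000, 33.0000])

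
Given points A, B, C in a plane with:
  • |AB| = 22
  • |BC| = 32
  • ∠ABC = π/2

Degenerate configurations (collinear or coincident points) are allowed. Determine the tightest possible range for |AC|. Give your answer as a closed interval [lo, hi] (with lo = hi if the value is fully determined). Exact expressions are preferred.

|AB| ∈ {22}
|BC| ∈ {32}
|AC| ∈ {2·√(377)}

|AC| = 2·√(377)  (≈ 38.8330)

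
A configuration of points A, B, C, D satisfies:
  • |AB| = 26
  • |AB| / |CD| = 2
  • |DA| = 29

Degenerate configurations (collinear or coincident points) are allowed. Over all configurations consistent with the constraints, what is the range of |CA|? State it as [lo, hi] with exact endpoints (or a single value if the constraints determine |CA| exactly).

|AB| ∈ {26}
|AD| ∈ {29}
|CD| ∈ {13}
|BD| ∈ [3, 55]
|AC| ∈ [16, 42]
|BC| ∈ [0, 68]

|CA| ∈ [16, 42]  (≈ [16.0000, 42.0000])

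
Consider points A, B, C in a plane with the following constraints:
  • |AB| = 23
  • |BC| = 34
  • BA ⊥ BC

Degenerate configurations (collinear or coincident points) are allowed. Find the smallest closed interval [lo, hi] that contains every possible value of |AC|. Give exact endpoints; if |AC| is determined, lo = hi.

|AC| = √(1685)  (≈ 41.0488)

|AB| ∈ {23}
|BC| ∈ {34}
|AC| ∈ {√(1685)}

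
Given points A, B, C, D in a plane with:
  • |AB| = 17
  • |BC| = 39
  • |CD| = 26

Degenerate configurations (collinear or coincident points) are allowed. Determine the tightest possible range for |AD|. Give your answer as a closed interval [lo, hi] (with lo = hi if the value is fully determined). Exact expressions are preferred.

|AB| ∈ {17}
|BC| ∈ {39}
|CD| ∈ {26}
|AC| ∈ [22, 56]
|BD| ∈ [13, 65]
|AD| ∈ [0, 82]

|AD| ∈ [0, 82]  (≈ [0.0000, 82.0000])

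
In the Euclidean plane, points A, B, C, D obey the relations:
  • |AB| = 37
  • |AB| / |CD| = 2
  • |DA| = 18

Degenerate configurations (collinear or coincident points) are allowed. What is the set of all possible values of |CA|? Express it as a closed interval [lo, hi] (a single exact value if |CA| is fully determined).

|CA| ∈ [1/2, 73/2]  (≈ [0.5000, 36.5000])

|AB| ∈ {37}
|AD| ∈ {18}
|CD| ∈ {37/2}
|BD| ∈ [19, 55]
|AC| ∈ [1/2, 73/2]
|BC| ∈ [1/2, 147/2]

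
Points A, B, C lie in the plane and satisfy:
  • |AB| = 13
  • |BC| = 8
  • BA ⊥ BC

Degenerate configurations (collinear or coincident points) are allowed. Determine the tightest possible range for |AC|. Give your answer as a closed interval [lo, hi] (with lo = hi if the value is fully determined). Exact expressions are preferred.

|AB| ∈ {13}
|BC| ∈ {8}
|AC| ∈ {√(233)}

|AC| = √(233)  (≈ 15.2643)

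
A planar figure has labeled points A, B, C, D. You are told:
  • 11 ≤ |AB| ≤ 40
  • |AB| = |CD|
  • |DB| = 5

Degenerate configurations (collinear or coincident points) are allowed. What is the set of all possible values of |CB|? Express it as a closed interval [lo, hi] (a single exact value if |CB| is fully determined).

|CB| ∈ [6, 45]  (≈ [6.0000, 45.0000])

|AB| ∈ [11, 40]
|BD| ∈ {5}
|CD| ∈ [11, 40]
|AD| ∈ [6, 45]
|BC| ∈ [6, 45]
|AC| ∈ [0, 85]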